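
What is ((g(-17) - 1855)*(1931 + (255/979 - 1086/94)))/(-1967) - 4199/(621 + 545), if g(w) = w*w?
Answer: 14628124971797/9593802526 ≈ 1524.7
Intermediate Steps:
g(w) = w**2
((g(-17) - 1855)*(1931 + (255/979 - 1086/94)))/(-1967) - 4199/(621 + 545) = (((-17)**2 - 1855)*(1931 + (255/979 - 1086/94)))/(-1967) - 4199/(621 + 545) = ((289 - 1855)*(1931 + (255*(1/979) - 1086*1/94)))*(-1/1967) - 4199/1166 = -1566*(1931 + (255/979 - 543/47))*(-1/1967) - 4199*1/1166 = -1566*(1931 - 519612/46013)*(-1/1967) - 4199/1166 = -1566*88331491/46013*(-1/1967) - 4199/1166 = -138327114906/46013*(-1/1967) - 4199/1166 = 138327114906/90507571 - 4199/1166 = 14628124971797/9593802526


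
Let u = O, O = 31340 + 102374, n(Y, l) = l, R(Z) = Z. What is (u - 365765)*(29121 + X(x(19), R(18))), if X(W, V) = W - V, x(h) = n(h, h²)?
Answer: -6837150664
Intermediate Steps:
x(h) = h²
O = 133714
u = 133714
(u - 365765)*(29121 + X(x(19), R(18))) = (133714 - 365765)*(29121 + (19² - 1*18)) = -232051*(29121 + (361 - 18)) = -232051*(29121 + 343) = -232051*29464 = -6837150664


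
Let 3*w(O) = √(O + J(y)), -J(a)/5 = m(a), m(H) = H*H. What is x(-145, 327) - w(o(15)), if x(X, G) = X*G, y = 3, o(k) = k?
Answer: -47415 - I*√30/3 ≈ -47415.0 - 1.8257*I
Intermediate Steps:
m(H) = H²
J(a) = -5*a²
x(X, G) = G*X
w(O) = √(-45 + O)/3 (w(O) = √(O - 5*3²)/3 = √(O - 5*9)/3 = √(O - 45)/3 = √(-45 + O)/3)
x(-145, 327) - w(o(15)) = 327*(-145) - √(-45 + 15)/3 = -47415 - √(-30)/3 = -47415 - I*√30/3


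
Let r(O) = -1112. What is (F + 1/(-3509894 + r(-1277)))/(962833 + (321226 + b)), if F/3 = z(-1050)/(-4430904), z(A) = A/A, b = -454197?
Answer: -2493987/2151684247168143248 ≈ -1.1591e-12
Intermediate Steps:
z(A) = 1
F = -1/1476968 (F = 3*(1/(-4430904)) = 3*(1*(-1/4430904)) = 3*(-1/4430904) = -1/1476968 ≈ -6.7706e-7)
(F + 1/(-3509894 + r(-1277)))/(962833 + (321226 + b)) = (-1/1476968 + 1/(-3509894 - 1112))/(962833 + (321226 - 454197)) = (-1/1476968 + 1/(-3511006))/(962833 - 132971) = (-1/1476968 - 1/3511006)/829862 = -2493987/2592821754904*1/829862 = -2493987/2151684247168143248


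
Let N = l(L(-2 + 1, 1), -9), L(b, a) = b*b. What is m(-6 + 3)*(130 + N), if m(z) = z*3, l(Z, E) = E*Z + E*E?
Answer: -1818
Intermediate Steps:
L(b, a) = b**2
l(Z, E) = E**2 + E*Z (l(Z, E) = E*Z + E**2 = E**2 + E*Z)
N = 72 (N = -9*(-9 + (-2 + 1)**2) = -9*(-9 + (-1)**2) = -9*(-9 + 1) = -9*(-8) = 72)
m(z) = 3*z
m(-6 + 3)*(130 + N) = (3*(-6 + 3))*(130 + 72) = (3*(-3))*202 = -9*202 = -1818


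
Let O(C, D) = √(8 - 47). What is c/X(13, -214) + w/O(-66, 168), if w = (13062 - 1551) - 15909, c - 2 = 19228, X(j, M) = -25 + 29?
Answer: 9615/2 + 1466*I*√39/13 ≈ 4807.5 + 704.24*I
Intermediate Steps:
X(j, M) = 4
O(C, D) = I*√39 (O(C, D) = √(-39) = I*√39)
c = 19230 (c = 2 + 19228 = 19230)
w = -4398 (w = 11511 - 15909 = -4398)
c/X(13, -214) + w/O(-66, 168) = 19230/4 - 4398*(-I*√39/39) = 19230*(¼) - (-1466)*I*√39/13 = 9615/2 + 1466*I*√39/13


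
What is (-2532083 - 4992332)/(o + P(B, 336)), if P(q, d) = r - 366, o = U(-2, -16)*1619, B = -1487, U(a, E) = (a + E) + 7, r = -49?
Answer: 7524415/18224 ≈ 412.88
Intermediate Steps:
U(a, E) = 7 + E + a (U(a, E) = (E + a) + 7 = 7 + E + a)
o = -17809 (o = (7 - 16 - 2)*1619 = -11*1619 = -17809)
P(q, d) = -415 (P(q, d) = -49 - 366 = -415)
(-2532083 - 4992332)/(o + P(B, 336)) = (-2532083 - 4992332)/(-17809 - 415) = -7524415/(-18224) = -7524415*(-1/18224) = 7524415/18224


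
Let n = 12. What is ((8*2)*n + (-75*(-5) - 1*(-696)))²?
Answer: 1595169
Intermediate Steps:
((8*2)*n + (-75*(-5) - 1*(-696)))² = ((8*2)*12 + (-75*(-5) - 1*(-696)))² = (16*12 + (375 + 696))² = (192 + 1071)² = 1263² = 1595169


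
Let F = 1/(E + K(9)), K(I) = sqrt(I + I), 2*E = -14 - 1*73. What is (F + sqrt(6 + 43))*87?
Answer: 505615/833 - 116*sqrt(2)/833 ≈ 606.78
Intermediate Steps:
E = -87/2 (E = (-14 - 1*73)/2 = (-14 - 73)/2 = (1/2)*(-87) = -87/2 ≈ -43.500)
K(I) = sqrt(2)*sqrt(I) (K(I) = sqrt(2*I) = sqrt(2)*sqrt(I))
F = 1/(-87/2 + 3*sqrt(2)) (F = 1/(-87/2 + sqrt(2)*sqrt(9)) = 1/(-87/2 + sqrt(2)*3) = 1/(-87/2 + 3*sqrt(2)) ≈ -0.025473)
(F + sqrt(6 + 43))*87 = ((-58/2499 - 4*sqrt(2)/2499) + sqrt(6 + 43))*87 = ((-58/2499 - 4*sqrt(2)/2499) + sqrt(49))*87 = ((-58/2499 - 4*sqrt(2)/2499) + 7)*87 = (17435/2499 - 4*sqrt(2)/2499)*87 = 505615/833 - 116*sqrt(2)/833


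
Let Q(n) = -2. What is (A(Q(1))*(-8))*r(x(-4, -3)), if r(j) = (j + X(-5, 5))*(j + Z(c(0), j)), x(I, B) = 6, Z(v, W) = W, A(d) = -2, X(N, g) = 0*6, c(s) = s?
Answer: 1152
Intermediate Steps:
X(N, g) = 0
r(j) = 2*j**2 (r(j) = (j + 0)*(j + j) = j*(2*j) = 2*j**2)
(A(Q(1))*(-8))*r(x(-4, -3)) = (-2*(-8))*(2*6**2) = 16*(2*36) = 16*72 = 1152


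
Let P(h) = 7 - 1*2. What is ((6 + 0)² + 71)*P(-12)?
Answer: 535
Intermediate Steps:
P(h) = 5 (P(h) = 7 - 2 = 5)
((6 + 0)² + 71)*P(-12) = ((6 + 0)² + 71)*5 = (6² + 71)*5 = (36 + 71)*5 = 107*5 = 535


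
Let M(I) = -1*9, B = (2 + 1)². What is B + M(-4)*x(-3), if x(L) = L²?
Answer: -72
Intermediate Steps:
B = 9 (B = 3² = 9)
M(I) = -9
B + M(-4)*x(-3) = 9 - 9*(-3)² = 9 - 9*9 = 9 - 81 = -72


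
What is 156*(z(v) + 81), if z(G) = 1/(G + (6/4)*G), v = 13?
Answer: 63204/5 ≈ 12641.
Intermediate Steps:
z(G) = 2/(5*G) (z(G) = 1/(G + (6*(¼))*G) = 1/(G + 3*G/2) = 1/(5*G/2) = 2/(5*G))
156*(z(v) + 81) = 156*((⅖)/13 + 81) = 156*((⅖)*(1/13) + 81) = 156*(2/65 + 81) = 156*(5267/65) = 63204/5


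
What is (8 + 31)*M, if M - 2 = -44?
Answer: -1638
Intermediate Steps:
M = -42 (M = 2 - 44 = -42)
(8 + 31)*M = (8 + 31)*(-42) = 39*(-42) = -1638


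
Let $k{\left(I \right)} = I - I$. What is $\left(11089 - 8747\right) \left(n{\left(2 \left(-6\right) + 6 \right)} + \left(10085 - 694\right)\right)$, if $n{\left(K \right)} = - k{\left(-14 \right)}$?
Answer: $21993722$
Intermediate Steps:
$k{\left(I \right)} = 0$
$n{\left(K \right)} = 0$ ($n{\left(K \right)} = \left(-1\right) 0 = 0$)
$\left(11089 - 8747\right) \left(n{\left(2 \left(-6\right) + 6 \right)} + \left(10085 - 694\right)\right) = \left(11089 - 8747\right) \left(0 + \left(10085 - 694\right)\right) = 2342 \left(0 + \left(10085 - 694\right)\right) = 2342 \left(0 + 9391\right) = 2342 \cdot 9391 = 21993722$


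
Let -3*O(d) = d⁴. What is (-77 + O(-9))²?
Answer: 5125696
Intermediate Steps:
O(d) = -d⁴/3
(-77 + O(-9))² = (-77 - ⅓*(-9)⁴)² = (-77 - ⅓*6561)² = (-77 - 2187)² = (-2264)² = 5125696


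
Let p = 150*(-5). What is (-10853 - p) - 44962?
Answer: -55065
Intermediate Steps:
p = -750
(-10853 - p) - 44962 = (-10853 - 1*(-750)) - 44962 = (-10853 + 750) - 44962 = -10103 - 44962 = -55065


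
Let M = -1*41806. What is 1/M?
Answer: -1/41806 ≈ -2.3920e-5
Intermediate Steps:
M = -41806
1/M = 1/(-41806) = -1/41806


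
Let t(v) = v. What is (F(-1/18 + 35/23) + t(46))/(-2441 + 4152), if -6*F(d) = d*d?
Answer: 46936847/1759551336 ≈ 0.026675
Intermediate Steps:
F(d) = -d²/6 (F(d) = -d*d/6 = -d²/6)
(F(-1/18 + 35/23) + t(46))/(-2441 + 4152) = (-(-1/18 + 35/23)²/6 + 46)/(-2441 + 4152) = (-(-1*1/18 + 35*(1/23))²/6 + 46)/1711 = (-(-1/18 + 35/23)²/6 + 46)*(1/1711) = (-(607/414)²/6 + 46)*(1/1711) = (-⅙*368449/171396 + 46)*(1/1711) = (-368449/1028376 + 46)*(1/1711) = (46936847/1028376)*(1/1711) = 46936847/1759551336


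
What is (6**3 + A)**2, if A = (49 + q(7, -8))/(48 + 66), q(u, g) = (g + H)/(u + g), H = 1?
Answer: 152275600/3249 ≈ 46868.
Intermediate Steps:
q(u, g) = (1 + g)/(g + u) (q(u, g) = (g + 1)/(u + g) = (1 + g)/(g + u))
A = 28/57 (A = (49 + (1 - 8)/(-8 + 7))/(48 + 66) = (49 - 7/(-1))/114 = (49 - 1*(-7))*(1/114) = (49 + 7)*(1/114) = 56*(1/114) = 28/57 ≈ 0.49123)
(6**3 + A)**2 = (6**3 + 28/57)**2 = (216 + 28/57)**2 = (12340/57)**2 = 152275600/3249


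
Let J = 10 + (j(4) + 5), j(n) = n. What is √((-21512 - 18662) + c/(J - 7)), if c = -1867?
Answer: I*√1451865/6 ≈ 200.82*I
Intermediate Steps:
J = 19 (J = 10 + (4 + 5) = 10 + 9 = 19)
√((-21512 - 18662) + c/(J - 7)) = √((-21512 - 18662) - 1867/(19 - 7)) = √(-40174 - 1867/12) = √(-483955/12) = I*√1451865/6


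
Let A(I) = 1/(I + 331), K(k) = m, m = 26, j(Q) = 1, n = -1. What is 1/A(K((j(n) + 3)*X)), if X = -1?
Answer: 357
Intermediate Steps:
K(k) = 26
A(I) = 1/(331 + I)
1/A(K((j(n) + 3)*X)) = 1/(1/(331 + 26)) = 1/(1/357) = 357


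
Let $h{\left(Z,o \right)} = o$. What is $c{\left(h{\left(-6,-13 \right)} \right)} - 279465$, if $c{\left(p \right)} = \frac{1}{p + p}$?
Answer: $- \frac{7266091}{26} \approx -2.7947 \cdot 10^{5}$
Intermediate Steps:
$c{\left(p \right)} = \frac{1}{2 p}$
$c{\left(h{\left(-6,-13 \right)} \right)} - 279465 = \frac{1}{2 \left(-13\right)} - 279465 = \frac{1}{2} \left(- \frac{1}{13}\right) - 279465 = - \frac{1}{26} - 279465 = - \frac{7266091}{26}$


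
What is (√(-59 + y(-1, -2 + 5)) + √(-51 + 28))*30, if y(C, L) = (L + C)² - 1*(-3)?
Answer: 30*I*(√23 + 2*√13) ≈ 360.21*I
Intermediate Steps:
y(C, L) = 3 + (C + L)² (y(C, L) = (C + L)² + 3 = 3 + (C + L)²)
(√(-59 + y(-1, -2 + 5)) + √(-51 + 28))*30 = (√(-59 + (3 + (-1 + (-2 + 5))²)) + √(-51 + 28))*30 = (√(-59 + (3 + (-1 + 3)²)) + √(-23))*30 = (√(-59 + (3 + 2²)) + I*√23)*30 = (√(-59 + (3 + 4)) + I*√23)*30 = (√(-59 + 7) + I*√23)*30 = (√(-52) + I*√23)*30 = (2*I*√13 + I*√23)*30 = (I*√23 + 2*I*√13)*30 = 30*I*√23 + 60*I*√13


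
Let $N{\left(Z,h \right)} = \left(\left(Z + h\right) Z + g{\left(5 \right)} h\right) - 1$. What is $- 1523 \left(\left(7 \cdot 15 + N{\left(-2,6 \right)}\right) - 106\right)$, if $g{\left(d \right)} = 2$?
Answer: $-3046$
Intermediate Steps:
$N{\left(Z,h \right)} = -1 + 2 h + Z \left(Z + h\right)$ ($N{\left(Z,h \right)} = \left(\left(Z + h\right) Z + 2 h\right) - 1 = \left(Z \left(Z + h\right) + 2 h\right) - 1 = \left(2 h + Z \left(Z + h\right)\right) - 1 = -1 + 2 h + Z \left(Z + h\right)$)
$- 1523 \left(\left(7 \cdot 15 + N{\left(-2,6 \right)}\right) - 106\right) = - 1523 \left(\left(7 \cdot 15 + \left(-1 + \left(-2\right)^{2} + 2 \cdot 6 - 12\right)\right) - 106\right) = - 1523 \left(\left(105 + \left(-1 + 4 + 12 - 12\right)\right) - 106\right) = - 1523 \left(\left(105 + 3\right) - 106\right) = - 1523 \left(108 - 106\right) = \left(-1523\right) 2 = -3046$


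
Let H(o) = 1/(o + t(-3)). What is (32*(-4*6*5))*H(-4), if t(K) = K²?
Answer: -768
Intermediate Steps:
H(o) = 1/(9 + o) (H(o) = 1/(o + (-3)²) = 1/(o + 9) = 1/(9 + o))
(32*(-4*6*5))*H(-4) = (32*(-4*6*5))/(9 - 4) = (32*(-24*5))/5 = (32*(-120))*(⅕) = -3840*⅕ = -768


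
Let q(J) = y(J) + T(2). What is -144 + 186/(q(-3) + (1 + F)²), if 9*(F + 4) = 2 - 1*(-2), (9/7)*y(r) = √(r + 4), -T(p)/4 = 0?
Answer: -35091/296 ≈ -118.55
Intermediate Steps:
T(p) = 0 (T(p) = -4*0 = 0)
y(r) = 7*√(4 + r)/9 (y(r) = 7*√(r + 4)/9 = 7*√(4 + r)/9)
q(J) = 7*√(4 + J)/9 (q(J) = 7*√(4 + J)/9 + 0 = 7*√(4 + J)/9)
F = -32/9 (F = -4 + (2 - 1*(-2))/9 = -4 + (2 + 2)/9 = -4 + (⅑)*4 = -4 + 4/9 = -32/9 ≈ -3.5556)
-144 + 186/(q(-3) + (1 + F)²) = -144 + 186/(7*√(4 - 3)/9 + (1 - 32/9)²) = -144 + 186/(7*√1/9 + (-23/9)²) = -144 + 186/((7/9)*1 + 529/81) = -144 + 186/(7/9 + 529/81) = -144 + 186/(592/81) = -144 + (81/592)*186 = -144 + 7533/296 = -35091/296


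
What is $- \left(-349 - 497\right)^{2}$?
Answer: $-715716$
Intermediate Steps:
$- \left(-349 - 497\right)^{2} = - \left(-846\right)^{2} = \left(-1\right) 715716 = -715716$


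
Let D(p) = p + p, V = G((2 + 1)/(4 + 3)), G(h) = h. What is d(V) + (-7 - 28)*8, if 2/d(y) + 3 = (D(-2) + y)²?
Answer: -66871/239 ≈ -279.79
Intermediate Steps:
V = 3/7 (V = (2 + 1)/(4 + 3) = 3/7 ≈ 0.42857)
D(p) = 2*p
d(y) = 2/(-3 + (-4 + y)²) (d(y) = 2/(-3 + (2*(-2) + y)²) = 2/(-3 + (-4 + y)²))
d(V) + (-7 - 28)*8 = 2/(-3 + (-4 + 3/7)²) + (-7 - 28)*8 = 2/(-3 + (-25/7)²) - 35*8 = 2/(-3 + 625/49) - 280 = 2/(478/49) - 280 = 2*(49/478) - 280 = 49/239 - 280 = -66871/239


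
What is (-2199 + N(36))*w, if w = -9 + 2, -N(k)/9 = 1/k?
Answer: 61579/4 ≈ 15395.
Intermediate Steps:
N(k) = -9/k
w = -7
(-2199 + N(36))*w = (-2199 - 9/36)*(-7) = (-2199 - 9*1/36)*(-7) = (-2199 - 1/4)*(-7) = -8797/4*(-7) = 61579/4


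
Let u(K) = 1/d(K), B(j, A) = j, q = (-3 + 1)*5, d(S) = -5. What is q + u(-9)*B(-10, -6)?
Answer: -8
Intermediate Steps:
q = -10 (q = -2*5 = -10)
u(K) = -⅕ (u(K) = 1/(-5) = -⅕)
q + u(-9)*B(-10, -6) = -10 - ⅕*(-10) = -10 + 2 = -8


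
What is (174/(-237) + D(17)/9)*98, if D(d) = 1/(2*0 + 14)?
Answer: -50603/711 ≈ -71.172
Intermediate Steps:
D(d) = 1/14 (D(d) = 1/(0 + 14) = 1/14)
(174/(-237) + D(17)/9)*98 = (174/(-237) + (1/14)/9)*98 = (174*(-1/237) + (1/14)*(⅑))*98 = (-58/79 + 1/126)*98 = -7229/9954*98 = -50603/711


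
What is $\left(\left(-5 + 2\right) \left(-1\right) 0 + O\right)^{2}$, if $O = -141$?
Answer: $19881$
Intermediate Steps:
$\left(\left(-5 + 2\right) \left(-1\right) 0 + O\right)^{2} = \left(\left(-5 + 2\right) \left(-1\right) 0 - 141\right)^{2} = \left(\left(-3\right) \left(-1\right) 0 - 141\right)^{2} = \left(3 \cdot 0 - 141\right)^{2} = \left(0 - 141\right)^{2} = \left(-141\right)^{2} = 19881$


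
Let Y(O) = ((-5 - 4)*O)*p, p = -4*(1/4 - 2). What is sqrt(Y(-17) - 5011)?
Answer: 2*I*sqrt(985) ≈ 62.769*I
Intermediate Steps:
p = 7 (p = -4*(1/4 - 2) = -4*(-7/4) = 7)
Y(O) = -63*O (Y(O) = ((-5 - 4)*O)*7 = -9*O*7 = -63*O)
sqrt(Y(-17) - 5011) = sqrt(-63*(-17) - 5011) = sqrt(1071 - 5011) = sqrt(-3940) = 2*I*sqrt(985)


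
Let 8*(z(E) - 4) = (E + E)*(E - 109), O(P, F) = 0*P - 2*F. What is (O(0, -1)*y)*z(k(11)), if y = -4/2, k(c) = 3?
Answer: 302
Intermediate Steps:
O(P, F) = -2*F (O(P, F) = 0 - 2*F = -2*F)
y = -2 (y = -4*½ = -2)
z(E) = 4 + E*(-109 + E)/4 (z(E) = 4 + ((E + E)*(E - 109))/8 = 4 + ((2*E)*(-109 + E))/8 = 4 + (2*E*(-109 + E))/8 = 4 + E*(-109 + E)/4)
(O(0, -1)*y)*z(k(11)) = (-2*(-1)*(-2))*(4 - 109/4*3 + (¼)*3²) = (2*(-2))*(4 - 327/4 + (¼)*9) = -4*(4 - 327/4 + 9/4) = -4*(-151/2) = 302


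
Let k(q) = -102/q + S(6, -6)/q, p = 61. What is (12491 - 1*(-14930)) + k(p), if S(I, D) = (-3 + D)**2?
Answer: 1672660/61 ≈ 27421.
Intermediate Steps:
k(q) = -21/q (k(q) = -102/q + (-3 - 6)**2/q = -102/q + (-9)**2/q = -102/q + 81/q = -21/q)
(12491 - 1*(-14930)) + k(p) = (12491 - 1*(-14930)) - 21/61 = (12491 + 14930) - 21*1/61 = 27421 - 21/61 = 1672660/61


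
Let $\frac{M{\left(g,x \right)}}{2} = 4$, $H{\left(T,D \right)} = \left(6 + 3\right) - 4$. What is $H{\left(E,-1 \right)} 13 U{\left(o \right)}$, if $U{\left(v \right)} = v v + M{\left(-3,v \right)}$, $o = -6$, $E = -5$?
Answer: $2860$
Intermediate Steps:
$H{\left(T,D \right)} = 5$ ($H{\left(T,D \right)} = 9 - 4 = 5$)
$M{\left(g,x \right)} = 8$ ($M{\left(g,x \right)} = 2 \cdot 4 = 8$)
$U{\left(v \right)} = 8 + v^{2}$ ($U{\left(v \right)} = v v + 8 = v^{2} + 8 = 8 + v^{2}$)
$H{\left(E,-1 \right)} 13 U{\left(o \right)} = 5 \cdot 13 \left(8 + \left(-6\right)^{2}\right) = 65 \left(8 + 36\right) = 65 \cdot 44 = 2860$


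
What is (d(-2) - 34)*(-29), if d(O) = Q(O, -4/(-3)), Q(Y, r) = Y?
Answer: 1044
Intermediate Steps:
d(O) = O
(d(-2) - 34)*(-29) = (-2 - 34)*(-29) = -36*(-29) = 1044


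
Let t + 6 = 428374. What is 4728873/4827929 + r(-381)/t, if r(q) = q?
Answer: 2023858428315/2068130289872 ≈ 0.97859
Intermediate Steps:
t = 428368 (t = -6 + 428374 = 428368)
4728873/4827929 + r(-381)/t = 4728873/4827929 - 381/428368 = 2023858428315/2068130289872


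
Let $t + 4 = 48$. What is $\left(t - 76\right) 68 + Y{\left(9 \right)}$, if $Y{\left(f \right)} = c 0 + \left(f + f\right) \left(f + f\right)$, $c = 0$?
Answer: $-1852$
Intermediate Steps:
$t = 44$ ($t = -4 + 48 = 44$)
$Y{\left(f \right)} = 4 f^{2}$ ($Y{\left(f \right)} = 0 \cdot 0 + \left(f + f\right) \left(f + f\right) = 0 + 2 f 2 f = 0 + 4 f^{2} = 4 f^{2}$)
$\left(t - 76\right) 68 + Y{\left(9 \right)} = \left(44 - 76\right) 68 + 4 \cdot 9^{2} = \left(44 - 76\right) 68 + 4 \cdot 81 = \left(-32\right) 68 + 324 = -2176 + 324 = -1852$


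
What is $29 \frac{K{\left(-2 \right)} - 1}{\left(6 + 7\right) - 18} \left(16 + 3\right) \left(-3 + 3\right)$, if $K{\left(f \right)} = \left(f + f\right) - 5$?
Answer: $0$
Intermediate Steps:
$K{\left(f \right)} = -5 + 2 f$ ($K{\left(f \right)} = 2 f - 5 = -5 + 2 f$)
$29 \frac{K{\left(-2 \right)} - 1}{\left(6 + 7\right) - 18} \left(16 + 3\right) \left(-3 + 3\right) = 29 \frac{\left(-5 + 2 \left(-2\right)\right) - 1}{\left(6 + 7\right) - 18} \left(16 + 3\right) \left(-3 + 3\right) = 29 \frac{\left(-5 - 4\right) - 1}{13 - 18} \cdot 19 \cdot 0 = 29 \frac{-9 - 1}{-5} \cdot 0 = 29 \left(\left(-10\right) \left(- \frac{1}{5}\right)\right) 0 = 29 \cdot 2 \cdot 0 = 58 \cdot 0 = 0$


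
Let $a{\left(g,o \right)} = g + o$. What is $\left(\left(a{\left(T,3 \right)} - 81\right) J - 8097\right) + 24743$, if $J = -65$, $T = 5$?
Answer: $21391$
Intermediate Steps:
$\left(\left(a{\left(T,3 \right)} - 81\right) J - 8097\right) + 24743 = \left(\left(\left(5 + 3\right) - 81\right) \left(-65\right) - 8097\right) + 24743 = \left(\left(8 - 81\right) \left(-65\right) - 8097\right) + 24743 = \left(\left(-73\right) \left(-65\right) - 8097\right) + 24743 = \left(4745 - 8097\right) + 24743 = -3352 + 24743 = 21391$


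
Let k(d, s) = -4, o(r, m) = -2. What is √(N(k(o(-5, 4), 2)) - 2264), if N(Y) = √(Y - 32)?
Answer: √(-2264 + 6*I) ≈ 0.06305 + 47.582*I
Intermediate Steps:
N(Y) = √(-32 + Y)
√(N(k(o(-5, 4), 2)) - 2264) = √(√(-32 - 4) - 2264) = √(√(-36) - 2264) = √(6*I - 2264) = √(-2264 + 6*I)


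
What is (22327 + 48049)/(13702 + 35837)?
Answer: 70376/49539 ≈ 1.4206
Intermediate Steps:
(22327 + 48049)/(13702 + 35837) = 70376/49539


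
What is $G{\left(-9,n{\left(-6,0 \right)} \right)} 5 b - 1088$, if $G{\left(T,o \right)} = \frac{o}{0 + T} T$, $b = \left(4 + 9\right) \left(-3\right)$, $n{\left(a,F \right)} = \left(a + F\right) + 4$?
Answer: $-698$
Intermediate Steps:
$n{\left(a,F \right)} = 4 + F + a$ ($n{\left(a,F \right)} = \left(F + a\right) + 4 = 4 + F + a$)
$b = -39$ ($b = 13 \left(-3\right) = -39$)
$G{\left(T,o \right)} = o$ ($G{\left(T,o \right)} = \frac{o}{T} T = o$)
$G{\left(-9,n{\left(-6,0 \right)} \right)} 5 b - 1088 = \left(4 + 0 - 6\right) 5 \left(-39\right) - 1088 = \left(-2\right) \left(-195\right) - 1088 = 390 - 1088 = -698$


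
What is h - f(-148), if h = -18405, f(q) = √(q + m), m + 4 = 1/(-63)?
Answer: -18405 - I*√67039/21 ≈ -18405.0 - 12.329*I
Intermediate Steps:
m = -253/63 (m = -4 + 1/(-63) = -4 - 1/63 = -253/63 ≈ -4.0159)
f(q) = √(-253/63 + q) (f(q) = √(q - 253/63) = √(-253/63 + q))
h - f(-148) = -18405 - √(-1771 + 441*(-148))/21 = -18405 - √(-1771 - 65268)/21 = -18405 - √(-67039)/21 = -18405 - I*√67039/21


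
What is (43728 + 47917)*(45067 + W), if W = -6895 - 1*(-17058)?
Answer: 5061553350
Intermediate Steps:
W = 10163 (W = -6895 + 17058 = 10163)
(43728 + 47917)*(45067 + W) = (43728 + 47917)*(45067 + 10163) = 91645*55230 = 5061553350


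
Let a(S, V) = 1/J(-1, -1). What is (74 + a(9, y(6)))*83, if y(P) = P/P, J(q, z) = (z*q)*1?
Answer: 6225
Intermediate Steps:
J(q, z) = q*z (J(q, z) = (q*z)*1 = q*z)
y(P) = 1
a(S, V) = 1 (a(S, V) = 1/(-1*(-1)) = 1/1 = 1)
(74 + a(9, y(6)))*83 = (74 + 1)*83 = 75*83 = 6225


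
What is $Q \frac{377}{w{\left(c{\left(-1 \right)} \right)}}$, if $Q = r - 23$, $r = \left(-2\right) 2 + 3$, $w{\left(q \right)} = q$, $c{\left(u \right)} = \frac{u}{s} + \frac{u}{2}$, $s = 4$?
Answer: $12064$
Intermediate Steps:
$c{\left(u \right)} = \frac{3 u}{4}$ ($c{\left(u \right)} = \frac{u}{4} + \frac{u}{2} = \frac{3 u}{4}$)
$r = -1$ ($r = -4 + 3 = -1$)
$Q = -24$ ($Q = -1 - 23 = -24$)
$Q \frac{377}{w{\left(c{\left(-1 \right)} \right)}} = - 24 \frac{377}{\frac{3}{4} \left(-1\right)} = - 24 \frac{377}{- \frac{3}{4}} = - 24 \cdot 377 \left(- \frac{4}{3}\right) = \left(-24\right) \left(- \frac{1508}{3}\right) = 12064$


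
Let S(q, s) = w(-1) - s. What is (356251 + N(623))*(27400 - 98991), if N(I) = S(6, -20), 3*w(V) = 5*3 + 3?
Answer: -25506226707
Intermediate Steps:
w(V) = 6 (w(V) = (5*3 + 3)/3 = (15 + 3)/3 = (⅓)*18 = 6)
S(q, s) = 6 - s
N(I) = 26 (N(I) = 6 - 1*(-20) = 6 + 20 = 26)
(356251 + N(623))*(27400 - 98991) = (356251 + 26)*(27400 - 98991) = 356277*(-71591) = -25506226707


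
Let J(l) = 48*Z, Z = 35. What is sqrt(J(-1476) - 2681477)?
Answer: I*sqrt(2679797) ≈ 1637.0*I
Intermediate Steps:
J(l) = 1680 (J(l) = 48*35 = 1680)
sqrt(J(-1476) - 2681477) = sqrt(1680 - 2681477) = sqrt(-2679797) = I*sqrt(2679797)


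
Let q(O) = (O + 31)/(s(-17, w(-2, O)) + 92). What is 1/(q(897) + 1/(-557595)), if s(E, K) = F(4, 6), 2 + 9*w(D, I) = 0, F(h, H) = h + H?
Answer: 9479115/86241343 ≈ 0.10991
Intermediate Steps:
F(h, H) = H + h
w(D, I) = -2/9 (w(D, I) = -2/9 + (1/9)*0 = -2/9 + 0 = -2/9)
s(E, K) = 10 (s(E, K) = 6 + 4 = 10)
q(O) = 31/102 + O/102 (q(O) = (O + 31)/(10 + 92) = (31 + O)/102 = (31 + O)*(1/102) = 31/102 + O/102)
1/(q(897) + 1/(-557595)) = 1/((31/102 + (1/102)*897) + 1/(-557595)) = 1/((31/102 + 299/34) - 1/557595) = 1/(464/51 - 1/557595) = 1/(86241343/9479115) = 9479115/86241343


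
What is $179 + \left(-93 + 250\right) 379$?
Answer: $59682$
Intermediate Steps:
$179 + \left(-93 + 250\right) 379 = 179 + 157 \cdot 379 = 179 + 59503 = 59682$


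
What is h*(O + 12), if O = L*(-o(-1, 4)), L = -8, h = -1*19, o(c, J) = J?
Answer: -836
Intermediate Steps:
h = -19
O = 32 (O = -(-8)*4 = -8*(-4) = 32)
h*(O + 12) = -19*(32 + 12) = -19*44 = -836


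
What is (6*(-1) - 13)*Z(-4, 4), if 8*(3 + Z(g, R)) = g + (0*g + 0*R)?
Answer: 133/2 ≈ 66.500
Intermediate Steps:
Z(g, R) = -3 + g/8 (Z(g, R) = -3 + (g + (0*g + 0*R))/8 = -3 + (g + (0 + 0))/8 = -3 + (g + 0)/8 = -3 + g/8)
(6*(-1) - 13)*Z(-4, 4) = (6*(-1) - 13)*(-3 + (1/8)*(-4)) = (-6 - 13)*(-3 - 1/2) = -19*(-7/2) = 133/2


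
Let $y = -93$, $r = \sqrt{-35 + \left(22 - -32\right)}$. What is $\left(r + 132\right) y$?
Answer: $-12276 - 93 \sqrt{19} \approx -12681.0$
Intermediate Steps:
$r = \sqrt{19}$ ($r = \sqrt{-35 + \left(22 + 32\right)} = \sqrt{-35 + 54} = \sqrt{19} \approx 4.3589$)
$\left(r + 132\right) y = \left(\sqrt{19} + 132\right) \left(-93\right) = \left(132 + \sqrt{19}\right) \left(-93\right) = -12276 - 93 \sqrt{19}$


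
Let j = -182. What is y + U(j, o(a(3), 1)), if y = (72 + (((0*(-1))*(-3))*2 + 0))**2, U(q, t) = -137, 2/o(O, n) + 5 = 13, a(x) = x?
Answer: 5047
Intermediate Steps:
o(O, n) = 1/4 (o(O, n) = 2/(-5 + 13) = 2/8 = 2*(1/8) = 1/4)
y = 5184 (y = (72 + ((0*(-3))*2 + 0))**2 = (72 + (0*2 + 0))**2 = (72 + (0 + 0))**2 = (72 + 0)**2 = 72**2 = 5184)
y + U(j, o(a(3), 1)) = 5184 - 137 = 5047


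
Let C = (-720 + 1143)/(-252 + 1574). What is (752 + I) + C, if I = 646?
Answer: 1848579/1322 ≈ 1398.3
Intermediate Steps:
C = 423/1322 ≈ 0.31997
(752 + I) + C = (752 + 646) + 423/1322 = 1398 + 423/1322 = 1848579/1322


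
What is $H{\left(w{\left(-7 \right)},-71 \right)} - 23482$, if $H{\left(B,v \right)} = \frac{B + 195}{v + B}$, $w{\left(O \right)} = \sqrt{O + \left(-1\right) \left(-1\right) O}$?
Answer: $- \frac{118715341}{5055} - \frac{266 i \sqrt{14}}{5055} \approx -23485.0 - 0.19689 i$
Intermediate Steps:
$w{\left(O \right)} = \sqrt{2} \sqrt{O}$ ($w{\left(O \right)} = \sqrt{O + 1 O} = \sqrt{O + O} = \sqrt{2 O} = \sqrt{2} \sqrt{O}$)
$H{\left(B,v \right)} = \frac{195 + B}{B + v}$
$H{\left(w{\left(-7 \right)},-71 \right)} - 23482 = \frac{195 + \sqrt{2} \sqrt{-7}}{\sqrt{2} \sqrt{-7} - 71} - 23482 = \frac{195 + \sqrt{2} i \sqrt{7}}{\sqrt{2} i \sqrt{7} - 71} - 23482 = \frac{195 + i \sqrt{14}}{i \sqrt{14} - 71} - 23482 = \frac{195 + i \sqrt{14}}{-71 + i \sqrt{14}} - 23482 = -23482 + \frac{195 + i \sqrt{14}}{-71 + i \sqrt{14}}$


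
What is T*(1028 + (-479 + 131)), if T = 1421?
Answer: 966280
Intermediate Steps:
T*(1028 + (-479 + 131)) = 1421*(1028 + (-479 + 131)) = 1421*(1028 - 348) = 1421*680 = 966280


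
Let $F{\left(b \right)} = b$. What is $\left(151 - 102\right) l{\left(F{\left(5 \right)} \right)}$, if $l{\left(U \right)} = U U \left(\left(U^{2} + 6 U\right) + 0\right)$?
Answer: $67375$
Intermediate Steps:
$l{\left(U \right)} = U^{2} \left(U^{2} + 6 U\right)$
$\left(151 - 102\right) l{\left(F{\left(5 \right)} \right)} = \left(151 - 102\right) 5^{3} \left(6 + 5\right) = 49 \cdot 125 \cdot 11 = 49 \cdot 1375 = 67375$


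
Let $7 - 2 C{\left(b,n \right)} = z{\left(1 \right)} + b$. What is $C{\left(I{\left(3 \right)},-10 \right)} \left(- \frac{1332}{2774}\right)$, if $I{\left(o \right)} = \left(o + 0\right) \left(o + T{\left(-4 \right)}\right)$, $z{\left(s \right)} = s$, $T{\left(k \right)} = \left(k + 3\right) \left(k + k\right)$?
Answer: $\frac{8991}{1387} \approx 6.4823$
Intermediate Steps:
$T{\left(k \right)} = 2 k \left(3 + k\right)$ ($T{\left(k \right)} = \left(3 + k\right) 2 k = 2 k \left(3 + k\right)$)
$I{\left(o \right)} = o \left(8 + o\right)$ ($I{\left(o \right)} = \left(o + 0\right) \left(o + 2 \left(-4\right) \left(3 - 4\right)\right) = o \left(o + 2 \left(-4\right) \left(-1\right)\right) = o \left(o + 8\right) = o \left(8 + o\right)$)
$C{\left(b,n \right)} = 3 - \frac{b}{2}$ ($C{\left(b,n \right)} = \frac{7}{2} - \frac{1 + b}{2} = \frac{7}{2} - \left(\frac{1}{2} + \frac{b}{2}\right) = 3 - \frac{b}{2}$)
$C{\left(I{\left(3 \right)},-10 \right)} \left(- \frac{1332}{2774}\right) = \left(3 - \frac{3 \left(8 + 3\right)}{2}\right) \left(- \frac{1332}{2774}\right) = \left(3 - \frac{3 \cdot 11}{2}\right) \left(\left(-1332\right) \frac{1}{2774}\right) = \left(3 - \frac{33}{2}\right) \left(- \frac{666}{1387}\right) = \left(- \frac{27}{2}\right) \left(- \frac{666}{1387}\right) = \frac{8991}{1387}$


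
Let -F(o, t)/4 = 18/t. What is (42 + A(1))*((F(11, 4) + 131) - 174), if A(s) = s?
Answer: -2623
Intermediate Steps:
F(o, t) = -72/t
(42 + A(1))*((F(11, 4) + 131) - 174) = (42 + 1)*((-72/4 + 131) - 174) = 43*((-72*1/4 + 131) - 174) = 43*((-18 + 131) - 174) = 43*(113 - 174) = 43*(-61) = -2623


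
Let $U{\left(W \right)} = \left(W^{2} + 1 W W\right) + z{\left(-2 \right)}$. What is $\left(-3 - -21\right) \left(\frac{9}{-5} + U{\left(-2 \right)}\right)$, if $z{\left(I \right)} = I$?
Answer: $\frac{378}{5} \approx 75.6$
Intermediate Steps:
$U{\left(W \right)} = -2 + 2 W^{2}$ ($U{\left(W \right)} = \left(W^{2} + 1 W W\right) - 2 = \left(W^{2} + W W\right) - 2 = \left(W^{2} + W^{2}\right) - 2 = 2 W^{2} - 2 = -2 + 2 W^{2}$)
$\left(-3 - -21\right) \left(\frac{9}{-5} + U{\left(-2 \right)}\right) = \left(-3 - -21\right) \left(\frac{9}{-5} - \left(2 - 2 \left(-2\right)^{2}\right)\right) = \left(-3 + 21\right) \left(9 \left(- \frac{1}{5}\right) + \left(-2 + 2 \cdot 4\right)\right) = 18 \left(- \frac{9}{5} + \left(-2 + 8\right)\right) = 18 \left(- \frac{9}{5} + 6\right) = 18 \cdot \frac{21}{5} = \frac{378}{5}$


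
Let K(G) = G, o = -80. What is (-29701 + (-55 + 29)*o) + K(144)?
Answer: -27477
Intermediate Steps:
(-29701 + (-55 + 29)*o) + K(144) = (-29701 + (-55 + 29)*(-80)) + 144 = (-29701 - 26*(-80)) + 144 = (-29701 + 2080) + 144 = -27621 + 144 = -27477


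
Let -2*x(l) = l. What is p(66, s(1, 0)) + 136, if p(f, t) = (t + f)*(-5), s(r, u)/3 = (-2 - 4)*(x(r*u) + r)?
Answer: -104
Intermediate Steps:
x(l) = -l/2
s(r, u) = -18*r + 9*r*u (s(r, u) = 3*((-2 - 4)*(-r*u/2 + r)) = 3*(-6*(-r*u/2 + r)) = 3*(-6*(r - r*u/2)) = 3*(-6*r + 3*r*u) = -18*r + 9*r*u)
p(f, t) = -5*f - 5*t (p(f, t) = (f + t)*(-5) = -5*f - 5*t)
p(66, s(1, 0)) + 136 = (-5*66 - 45*(-2 + 0)) + 136 = (-330 - 45*(-2)) + 136 = (-330 - 5*(-18)) + 136 = (-330 + 90) + 136 = -240 + 136 = -104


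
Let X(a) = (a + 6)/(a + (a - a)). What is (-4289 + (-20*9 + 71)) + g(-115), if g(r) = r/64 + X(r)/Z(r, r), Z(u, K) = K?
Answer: -3723995051/846400 ≈ -4399.8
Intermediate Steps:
X(a) = (6 + a)/a (X(a) = (6 + a)/(a + 0) = (6 + a)/a)
g(r) = r/64 + (6 + r)/r² (g(r) = r/64 + ((6 + r)/r)/r = r*(1/64) + (6 + r)/r² = r/64 + (6 + r)/r²)
(-4289 + (-20*9 + 71)) + g(-115) = (-4289 + (-20*9 + 71)) + (6 - 115 + (1/64)*(-115)³)/(-115)² = (-4289 + (-180 + 71)) + (6 - 115 + (1/64)*(-1520875))/13225 = (-4289 - 109) + (6 - 115 - 1520875/64)/13225 = -4398 + (1/13225)*(-1527851/64) = -4398 - 1527851/846400 = -3723995051/846400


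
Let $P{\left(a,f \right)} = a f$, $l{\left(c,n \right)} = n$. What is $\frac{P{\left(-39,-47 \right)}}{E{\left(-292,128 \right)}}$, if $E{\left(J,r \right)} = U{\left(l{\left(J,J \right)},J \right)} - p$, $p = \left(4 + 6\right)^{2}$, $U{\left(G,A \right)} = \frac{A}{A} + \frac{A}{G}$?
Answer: $- \frac{1833}{98} \approx -18.704$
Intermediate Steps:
$U{\left(G,A \right)} = 1 + \frac{A}{G}$
$p = 100$ ($p = 10^{2} = 100$)
$E{\left(J,r \right)} = -98$ ($E{\left(J,r \right)} = \frac{J + J}{J} - 100 = \frac{2 J}{J} - 100 = 2 - 100 = -98$)
$\frac{P{\left(-39,-47 \right)}}{E{\left(-292,128 \right)}} = \frac{\left(-39\right) \left(-47\right)}{-98} = 1833 \left(- \frac{1}{98}\right) = - \frac{1833}{98}$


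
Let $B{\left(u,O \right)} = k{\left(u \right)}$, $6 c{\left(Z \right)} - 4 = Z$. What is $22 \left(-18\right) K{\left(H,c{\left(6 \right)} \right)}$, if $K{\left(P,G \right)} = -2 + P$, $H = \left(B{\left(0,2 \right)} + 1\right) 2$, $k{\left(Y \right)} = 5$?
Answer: $-3960$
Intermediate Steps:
$c{\left(Z \right)} = \frac{2}{3} + \frac{Z}{6}$
$B{\left(u,O \right)} = 5$
$H = 12$ ($H = \left(5 + 1\right) 2 = 6 \cdot 2 = 12$)
$22 \left(-18\right) K{\left(H,c{\left(6 \right)} \right)} = 22 \left(-18\right) \left(-2 + 12\right) = \left(-396\right) 10 = -3960$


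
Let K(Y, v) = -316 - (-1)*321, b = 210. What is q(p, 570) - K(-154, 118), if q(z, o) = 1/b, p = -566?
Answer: -1049/210 ≈ -4.9952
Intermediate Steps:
K(Y, v) = 5 (K(Y, v) = -316 - 1*(-321) = -316 + 321 = 5)
q(z, o) = 1/210
q(p, 570) - K(-154, 118) = 1/210 - 1*5 = 1/210 - 5 = -1049/210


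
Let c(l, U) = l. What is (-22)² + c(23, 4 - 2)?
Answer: 507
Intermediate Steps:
(-22)² + c(23, 4 - 2) = (-22)² + 23 = 484 + 23 = 507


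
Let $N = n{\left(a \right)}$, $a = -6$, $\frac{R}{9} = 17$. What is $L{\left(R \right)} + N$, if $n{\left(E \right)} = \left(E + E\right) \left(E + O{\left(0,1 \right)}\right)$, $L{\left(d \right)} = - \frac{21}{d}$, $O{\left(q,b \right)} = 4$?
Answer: $\frac{1217}{51} \approx 23.863$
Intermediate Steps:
$R = 153$ ($R = 9 \cdot 17 = 153$)
$n{\left(E \right)} = 2 E \left(4 + E\right)$ ($n{\left(E \right)} = \left(E + E\right) \left(E + 4\right) = 2 E \left(4 + E\right)$)
$N = 24$ ($N = 2 \left(-6\right) \left(4 - 6\right) = 2 \left(-6\right) \left(-2\right) = 24$)
$L{\left(R \right)} + N = - \frac{21}{153} + 24 = \left(-21\right) \frac{1}{153} + 24 = - \frac{7}{51} + 24 = \frac{1217}{51}$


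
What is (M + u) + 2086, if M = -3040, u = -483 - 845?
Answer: -2282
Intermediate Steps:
u = -1328
(M + u) + 2086 = (-3040 - 1328) + 2086 = -4368 + 2086 = -2282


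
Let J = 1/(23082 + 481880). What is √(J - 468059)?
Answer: I*√119348783045952234/504962 ≈ 684.15*I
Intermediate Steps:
J = 1/504962 ≈ 1.9803e-6
√(J - 468059) = √(1/504962 - 468059) = √(-236352008757/504962) = I*√119348783045952234/504962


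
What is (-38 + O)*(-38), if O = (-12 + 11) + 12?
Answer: 1026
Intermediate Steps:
O = 11 (O = -1 + 12 = 11)
(-38 + O)*(-38) = (-38 + 11)*(-38) = -27*(-38) = 1026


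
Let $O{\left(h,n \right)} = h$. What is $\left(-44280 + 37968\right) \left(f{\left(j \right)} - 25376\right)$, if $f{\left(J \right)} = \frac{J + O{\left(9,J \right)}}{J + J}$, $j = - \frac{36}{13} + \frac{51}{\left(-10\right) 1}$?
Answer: $\frac{54619254036}{341} \approx 1.6017 \cdot 10^{8}$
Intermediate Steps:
$j = - \frac{1023}{130}$ ($j = \left(-36\right) \frac{1}{13} + \frac{51}{-10} = - \frac{36}{13} + 51 \left(- \frac{1}{10}\right) = - \frac{36}{13} - \frac{51}{10} = - \frac{1023}{130} \approx -7.8692$)
$f{\left(J \right)} = \frac{9 + J}{2 J}$ ($f{\left(J \right)} = \frac{J + 9}{J + J} = \frac{9 + J}{2 J}$)
$\left(-44280 + 37968\right) \left(f{\left(j \right)} - 25376\right) = \left(-44280 + 37968\right) \left(\frac{9 - \frac{1023}{130}}{2 \left(- \frac{1023}{130}\right)} - 25376\right) = - 6312 \left(\frac{1}{2} \left(- \frac{130}{1023}\right) \frac{147}{130} - 25376\right) = - 6312 \left(- \frac{49}{682} - 25376\right) = \left(-6312\right) \left(- \frac{17306481}{682}\right) = \frac{54619254036}{341}$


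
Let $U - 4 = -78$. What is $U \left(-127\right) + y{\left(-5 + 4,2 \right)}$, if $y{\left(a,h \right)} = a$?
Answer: $9397$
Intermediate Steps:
$U = -74$ ($U = 4 - 78 = -74$)
$U \left(-127\right) + y{\left(-5 + 4,2 \right)} = \left(-74\right) \left(-127\right) + \left(-5 + 4\right) = 9398 - 1 = 9397$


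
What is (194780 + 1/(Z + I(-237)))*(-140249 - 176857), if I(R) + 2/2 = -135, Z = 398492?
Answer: -12302409760867593/199178 ≈ -6.1766e+10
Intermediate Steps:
I(R) = -136 (I(R) = -1 - 135 = -136)
(194780 + 1/(Z + I(-237)))*(-140249 - 176857) = (194780 + 1/(398492 - 136))*(-140249 - 176857) = (194780 + 1/398356)*(-317106) = (77591781681/398356)*(-317106) = -12302409760867593/199178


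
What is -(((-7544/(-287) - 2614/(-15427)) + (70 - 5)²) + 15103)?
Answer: -2090068258/107989 ≈ -19354.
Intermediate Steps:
-(((-7544/(-287) - 2614/(-15427)) + (70 - 5)²) + 15103) = -(((-7544*(-1/287) - 2614*(-1/15427)) + 65²) + 15103) = -(((184/7 + 2614/15427) + 4225) + 15103) = -((2856866/107989 + 4225) + 15103) = -(459110391/107989 + 15103) = -1*2090068258/107989 = -2090068258/107989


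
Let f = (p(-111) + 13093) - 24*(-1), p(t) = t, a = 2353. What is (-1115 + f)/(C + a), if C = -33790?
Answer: -11891/31437 ≈ -0.37825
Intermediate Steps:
f = 13006 (f = (-111 + 13093) - 24*(-1) = 12982 + 24 = 13006)
(-1115 + f)/(C + a) = (-1115 + 13006)/(-33790 + 2353) = 11891/(-31437) = 11891*(-1/31437) = -11891/31437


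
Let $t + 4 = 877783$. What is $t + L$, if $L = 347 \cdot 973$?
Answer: $1215410$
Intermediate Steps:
$t = 877779$ ($t = -4 + 877783 = 877779$)
$L = 337631$
$t + L = 877779 + 337631 = 1215410$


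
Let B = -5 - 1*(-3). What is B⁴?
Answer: 16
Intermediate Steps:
B = -2 (B = -5 + 3 = -2)
B⁴ = (-2)⁴ = 16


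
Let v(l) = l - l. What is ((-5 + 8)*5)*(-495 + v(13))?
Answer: -7425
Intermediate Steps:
v(l) = 0
((-5 + 8)*5)*(-495 + v(13)) = ((-5 + 8)*5)*(-495 + 0) = (3*5)*(-495) = 15*(-495) = -7425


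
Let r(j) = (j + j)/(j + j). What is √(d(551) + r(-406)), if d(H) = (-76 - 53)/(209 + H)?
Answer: √119890/380 ≈ 0.91119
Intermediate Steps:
d(H) = -129/(209 + H)
r(j) = 1 (r(j) = (2*j)/((2*j)) = (2*j)*(1/(2*j)) = 1)
√(d(551) + r(-406)) = √(-129/(209 + 551) + 1) = √(-129/760 + 1) = √(631/760) = √119890/380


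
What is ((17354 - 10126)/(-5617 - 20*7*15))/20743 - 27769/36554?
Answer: -635050235493/835905023282 ≈ -0.75972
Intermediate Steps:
((17354 - 10126)/(-5617 - 20*7*15))/20743 - 27769/36554 = (7228/(-5617 - 140*15))*(1/20743) - 27769*1/36554 = (7228/(-5617 - 2100))*(1/20743) - 3967/5222 = (7228/(-7717))*(1/20743) - 3967/5222 = (7228*(-1/7717))*(1/20743) - 3967/5222 = -7228/7717*1/20743 - 3967/5222 = -7228/160073731 - 3967/5222 = -635050235493/835905023282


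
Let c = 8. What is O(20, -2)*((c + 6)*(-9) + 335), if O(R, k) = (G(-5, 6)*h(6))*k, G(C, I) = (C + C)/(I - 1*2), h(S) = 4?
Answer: 4180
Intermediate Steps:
G(C, I) = 2*C/(-2 + I) (G(C, I) = (2*C)/(I - 2) = (2*C)/(-2 + I) = 2*C/(-2 + I))
O(R, k) = -10*k (O(R, k) = ((2*(-5)/(-2 + 6))*4)*k = ((2*(-5)/4)*4)*k = ((2*(-5)*(1/4))*4)*k = (-5/2*4)*k = -10*k)
O(20, -2)*((c + 6)*(-9) + 335) = (-10*(-2))*((8 + 6)*(-9) + 335) = 20*(14*(-9) + 335) = 20*(-126 + 335) = 20*209 = 4180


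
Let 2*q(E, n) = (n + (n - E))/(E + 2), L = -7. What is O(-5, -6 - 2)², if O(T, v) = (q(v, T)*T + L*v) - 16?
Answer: 55225/36 ≈ 1534.0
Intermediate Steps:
q(E, n) = (-E + 2*n)/(2*(2 + E)) (q(E, n) = ((n + (n - E))/(E + 2))/2 = ((-E + 2*n)/(2 + E))/2 = (-E + 2*n)/(2*(2 + E)))
O(T, v) = -16 - 7*v + T*(T - v/2)/(2 + v) (O(T, v) = (((T - v/2)/(2 + v))*T - 7*v) - 16 = (T*(T - v/2)/(2 + v) - 7*v) - 16 = (-7*v + T*(T - v/2)/(2 + v)) - 16 = -16 - 7*v + T*(T - v/2)/(2 + v))
O(-5, -6 - 2)² = (((½)*(-5)*(-(-6 - 2) + 2*(-5)) - (2 + (-6 - 2))*(16 + 7*(-6 - 2)))/(2 + (-6 - 2)))² = (((½)*(-5)*(-1*(-8) - 10) - (2 - 8)*(16 + 7*(-8)))/(2 - 8))² = (((½)*(-5)*(8 - 10) - 1*(-6)*(16 - 56))/(-6))² = (-((½)*(-5)*(-2) - 1*(-6)*(-40))/6)² = (-(5 - 240)/6)² = (-⅙*(-235))² = (235/6)² = 55225/36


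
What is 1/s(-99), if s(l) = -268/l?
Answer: 99/268 ≈ 0.36940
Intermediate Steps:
1/s(-99) = 1/(-268/(-99)) = 1/(-268*(-1/99)) = 1/(268/99) = 99/268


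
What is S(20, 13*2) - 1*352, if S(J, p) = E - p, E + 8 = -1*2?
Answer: -388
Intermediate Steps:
E = -10 (E = -8 - 1*2 = -8 - 2 = -10)
S(J, p) = -10 - p
S(20, 13*2) - 1*352 = (-10 - 13*2) - 1*352 = (-10 - 1*26) - 352 = (-10 - 26) - 352 = -36 - 352 = -388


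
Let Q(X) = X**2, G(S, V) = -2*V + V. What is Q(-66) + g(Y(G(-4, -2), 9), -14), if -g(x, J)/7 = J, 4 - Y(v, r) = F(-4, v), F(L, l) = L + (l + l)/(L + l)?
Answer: 4454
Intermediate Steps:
G(S, V) = -V
F(L, l) = L + 2*l/(L + l) (F(L, l) = L + (2*l)/(L + l) = L + 2*l/(L + l))
Y(v, r) = 4 - (16 - 2*v)/(-4 + v) (Y(v, r) = 4 - ((-4)**2 + 2*v - 4*v)/(-4 + v) = 4 - (16 + 2*v - 4*v)/(-4 + v) = 4 - (16 - 2*v)/(-4 + v))
g(x, J) = -7*J
Q(-66) + g(Y(G(-4, -2), 9), -14) = (-66)**2 - 7*(-14) = 4356 + 98 = 4454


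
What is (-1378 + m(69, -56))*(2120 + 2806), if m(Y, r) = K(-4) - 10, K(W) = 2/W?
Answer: -6839751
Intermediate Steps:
m(Y, r) = -21/2 (m(Y, r) = 2/(-4) - 10 = 2*(-¼) - 10 = -½ - 10 = -21/2)
(-1378 + m(69, -56))*(2120 + 2806) = (-1378 - 21/2)*(2120 + 2806) = -2777/2*4926 = -6839751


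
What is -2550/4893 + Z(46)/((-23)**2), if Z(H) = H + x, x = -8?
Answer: -387672/862799 ≈ -0.44932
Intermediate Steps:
Z(H) = -8 + H (Z(H) = H - 8 = -8 + H)
-2550/4893 + Z(46)/((-23)**2) = -2550/4893 + (-8 + 46)/((-23)**2) = -2550*1/4893 + 38/529 = -850/1631 + 38*(1/529) = -850/1631 + 38/529 = -387672/862799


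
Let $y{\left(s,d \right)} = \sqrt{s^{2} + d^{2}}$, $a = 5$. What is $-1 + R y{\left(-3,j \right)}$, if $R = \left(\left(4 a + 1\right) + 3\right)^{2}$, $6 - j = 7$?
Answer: $-1 + 576 \sqrt{10} \approx 1820.5$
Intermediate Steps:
$j = -1$ ($j = 6 - 7 = -1$)
$y{\left(s,d \right)} = \sqrt{d^{2} + s^{2}}$
$R = 576$ ($R = \left(\left(4 \cdot 5 + 1\right) + 3\right)^{2} = \left(\left(20 + 1\right) + 3\right)^{2} = \left(21 + 3\right)^{2} = 24^{2} = 576$)
$-1 + R y{\left(-3,j \right)} = -1 + 576 \sqrt{\left(-1\right)^{2} + \left(-3\right)^{2}} = -1 + 576 \sqrt{1 + 9} = -1 + 576 \sqrt{10}$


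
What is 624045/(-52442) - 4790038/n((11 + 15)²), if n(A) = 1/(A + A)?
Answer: -339621282244237/52442 ≈ -6.4761e+9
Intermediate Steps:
n(A) = 1/(2*A)
624045/(-52442) - 4790038/n((11 + 15)²) = 624045/(-52442) - 4790038*2*(11 + 15)² = 624045*(-1/52442) - 4790038/(1/(2*(26²))) = -624045/52442 - 4790038/((½)/676) = -624045/52442 - 4790038/((½)*(1/676)) = -624045/52442 - 4790038/1/1352 = -624045/52442 - 4790038*1352 = -624045/52442 - 6476131376 = -339621282244237/52442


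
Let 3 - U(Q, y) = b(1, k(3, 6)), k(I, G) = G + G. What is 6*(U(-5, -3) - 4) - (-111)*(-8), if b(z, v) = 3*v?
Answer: -1110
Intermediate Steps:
k(I, G) = 2*G
U(Q, y) = -33 (U(Q, y) = 3 - 3*2*6 = 3 - 3*12 = 3 - 1*36 = 3 - 36 = -33)
6*(U(-5, -3) - 4) - (-111)*(-8) = 6*(-33 - 4) - (-111)*(-8) = 6*(-37) - 37*24 = -222 - 888 = -1110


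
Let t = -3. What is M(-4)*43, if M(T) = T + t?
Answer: -301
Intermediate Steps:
M(T) = -3 + T (M(T) = T - 3 = -3 + T)
M(-4)*43 = (-3 - 4)*43 = -7*43 = -301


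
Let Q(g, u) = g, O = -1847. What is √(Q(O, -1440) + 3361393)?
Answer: √3359546 ≈ 1832.9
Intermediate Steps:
√(Q(O, -1440) + 3361393) = √(-1847 + 3361393) = √3359546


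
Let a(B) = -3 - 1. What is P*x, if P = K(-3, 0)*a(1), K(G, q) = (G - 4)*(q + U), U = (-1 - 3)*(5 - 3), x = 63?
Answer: -14112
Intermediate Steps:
a(B) = -4
U = -8 (U = -4*2 = -8)
K(G, q) = (-8 + q)*(-4 + G) (K(G, q) = (G - 4)*(q - 8) = (-4 + G)*(-8 + q) = (-8 + q)*(-4 + G))
P = -224 (P = (32 - 8*(-3) - 4*0 - 3*0)*(-4) = (32 + 24 + 0 + 0)*(-4) = 56*(-4) = -224)
P*x = -224*63 = -14112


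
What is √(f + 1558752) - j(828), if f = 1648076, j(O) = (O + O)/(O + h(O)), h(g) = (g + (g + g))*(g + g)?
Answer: -2/4969 + 2*√801707 ≈ 1790.8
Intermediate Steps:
h(g) = 6*g² (h(g) = (g + 2*g)*(2*g) = (3*g)*(2*g) = 6*g²)
j(O) = 2*O/(O + 6*O²) (j(O) = (O + O)/(O + 6*O²) = (2*O)/(O + 6*O²) = 2*O/(O + 6*O²))
√(f + 1558752) - j(828) = √(1648076 + 1558752) - 2/(1 + 6*828) = √3206828 - 2/(1 + 4968) = 2*√801707 - 2/4969 = -2/4969 + 2*√801707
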